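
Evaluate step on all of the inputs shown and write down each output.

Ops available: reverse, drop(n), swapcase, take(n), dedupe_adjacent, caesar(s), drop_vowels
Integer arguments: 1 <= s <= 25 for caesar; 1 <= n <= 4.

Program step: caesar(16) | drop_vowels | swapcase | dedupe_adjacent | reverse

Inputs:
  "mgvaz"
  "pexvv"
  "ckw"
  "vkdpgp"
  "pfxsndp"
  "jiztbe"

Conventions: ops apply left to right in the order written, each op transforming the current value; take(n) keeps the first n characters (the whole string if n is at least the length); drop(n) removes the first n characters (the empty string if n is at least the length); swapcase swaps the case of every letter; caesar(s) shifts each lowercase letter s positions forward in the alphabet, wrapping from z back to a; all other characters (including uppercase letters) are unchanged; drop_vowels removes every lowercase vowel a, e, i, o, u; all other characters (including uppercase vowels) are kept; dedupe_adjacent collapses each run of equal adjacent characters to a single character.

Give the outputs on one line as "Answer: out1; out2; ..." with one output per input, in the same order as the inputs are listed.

Execution, op by op:
  "mgvaz" -> "cwlqp" -> "cwlqp" -> "CWLQP" -> "CWLQP" -> "PQLWC"
  "pexvv" -> "funll" -> "fnll" -> "FNLL" -> "FNL" -> "LNF"
  "ckw" -> "sam" -> "sm" -> "SM" -> "SM" -> "MS"
  "vkdpgp" -> "latfwf" -> "ltfwf" -> "LTFWF" -> "LTFWF" -> "FWFTL"
  "pfxsndp" -> "fvnidtf" -> "fvndtf" -> "FVNDTF" -> "FVNDTF" -> "FTDNVF"
  "jiztbe" -> "zypjru" -> "zypjr" -> "ZYPJR" -> "ZYPJR" -> "RJPYZ"

"PQLWC"; "LNF"; "MS"; "FWFTL"; "FTDNVF"; "RJPYZ"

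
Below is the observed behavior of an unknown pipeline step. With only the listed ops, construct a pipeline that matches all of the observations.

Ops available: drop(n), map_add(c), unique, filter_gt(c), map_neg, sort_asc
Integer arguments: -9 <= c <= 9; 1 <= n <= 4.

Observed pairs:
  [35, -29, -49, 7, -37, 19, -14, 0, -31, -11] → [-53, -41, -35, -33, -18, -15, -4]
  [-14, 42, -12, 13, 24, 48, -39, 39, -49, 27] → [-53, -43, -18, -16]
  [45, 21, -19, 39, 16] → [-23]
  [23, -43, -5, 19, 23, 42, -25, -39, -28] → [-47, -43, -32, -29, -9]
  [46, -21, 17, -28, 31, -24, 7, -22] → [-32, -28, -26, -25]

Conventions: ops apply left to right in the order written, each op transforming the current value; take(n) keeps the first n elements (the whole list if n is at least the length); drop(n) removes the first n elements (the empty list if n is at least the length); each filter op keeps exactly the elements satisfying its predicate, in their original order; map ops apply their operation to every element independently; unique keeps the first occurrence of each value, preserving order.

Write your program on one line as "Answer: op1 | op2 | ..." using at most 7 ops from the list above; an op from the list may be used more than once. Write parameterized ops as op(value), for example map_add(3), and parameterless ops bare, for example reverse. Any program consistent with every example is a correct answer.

unique | map_neg | map_add(4) | filter_gt(3) | map_neg | sort_asc

Check, running the answer program on each example:
  [35, -29, -49, 7, -37, 19, -14, 0, -31, -11] -> [35, -29, -49, 7, -37, 19, -14, 0, -31, -11] -> [-35, 29, 49, -7, 37, -19, 14, 0, 31, 11] -> [-31, 33, 53, -3, 41, -15, 18, 4, 35, 15] -> [33, 53, 41, 18, 4, 35, 15] -> [-33, -53, -41, -18, -4, -35, -15] -> [-53, -41, -35, -33, -18, -15, -4]
  [-14, 42, -12, 13, 24, 48, -39, 39, -49, 27] -> [-14, 42, -12, 13, 24, 48, -39, 39, -49, 27] -> [14, -42, 12, -13, -24, -48, 39, -39, 49, -27] -> [18, -38, 16, -9, -20, -44, 43, -35, 53, -23] -> [18, 16, 43, 53] -> [-18, -16, -43, -53] -> [-53, -43, -18, -16]
  [45, 21, -19, 39, 16] -> [45, 21, -19, 39, 16] -> [-45, -21, 19, -39, -16] -> [-41, -17, 23, -35, -12] -> [23] -> [-23] -> [-23]
  [23, -43, -5, 19, 23, 42, -25, -39, -28] -> [23, -43, -5, 19, 42, -25, -39, -28] -> [-23, 43, 5, -19, -42, 25, 39, 28] -> [-19, 47, 9, -15, -38, 29, 43, 32] -> [47, 9, 29, 43, 32] -> [-47, -9, -29, -43, -32] -> [-47, -43, -32, -29, -9]
  [46, -21, 17, -28, 31, -24, 7, -22] -> [46, -21, 17, -28, 31, -24, 7, -22] -> [-46, 21, -17, 28, -31, 24, -7, 22] -> [-42, 25, -13, 32, -27, 28, -3, 26] -> [25, 32, 28, 26] -> [-25, -32, -28, -26] -> [-32, -28, -26, -25]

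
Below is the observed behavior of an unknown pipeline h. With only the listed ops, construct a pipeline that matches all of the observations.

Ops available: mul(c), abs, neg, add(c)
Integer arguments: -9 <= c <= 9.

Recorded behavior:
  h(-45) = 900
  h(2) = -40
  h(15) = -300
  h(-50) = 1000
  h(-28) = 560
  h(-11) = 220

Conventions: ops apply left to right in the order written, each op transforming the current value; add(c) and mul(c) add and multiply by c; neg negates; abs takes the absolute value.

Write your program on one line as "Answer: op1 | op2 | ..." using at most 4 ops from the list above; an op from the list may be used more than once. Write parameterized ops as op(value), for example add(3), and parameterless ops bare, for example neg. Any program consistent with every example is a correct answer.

mul(-5) | neg | mul(-4)

Check, running the answer program on each example:
  -45 -> 225 -> -225 -> 900
  2 -> -10 -> 10 -> -40
  15 -> -75 -> 75 -> -300
  -50 -> 250 -> -250 -> 1000
  -28 -> 140 -> -140 -> 560
  -11 -> 55 -> -55 -> 220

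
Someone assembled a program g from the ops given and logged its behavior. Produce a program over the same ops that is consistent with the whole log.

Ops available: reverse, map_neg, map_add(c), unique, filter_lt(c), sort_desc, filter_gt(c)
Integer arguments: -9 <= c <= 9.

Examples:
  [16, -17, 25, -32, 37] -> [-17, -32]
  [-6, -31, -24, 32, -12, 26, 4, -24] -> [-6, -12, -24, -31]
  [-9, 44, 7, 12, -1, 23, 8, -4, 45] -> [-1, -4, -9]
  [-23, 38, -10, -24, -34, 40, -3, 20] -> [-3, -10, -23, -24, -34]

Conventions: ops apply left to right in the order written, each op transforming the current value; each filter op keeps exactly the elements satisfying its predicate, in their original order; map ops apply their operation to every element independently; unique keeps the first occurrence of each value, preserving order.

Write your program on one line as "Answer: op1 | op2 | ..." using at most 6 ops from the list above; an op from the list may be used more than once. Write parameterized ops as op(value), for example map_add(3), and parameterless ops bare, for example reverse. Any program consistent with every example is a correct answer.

filter_lt(1) | sort_desc | reverse | unique | sort_desc

Check, running the answer program on each example:
  [16, -17, 25, -32, 37] -> [-17, -32] -> [-17, -32] -> [-32, -17] -> [-32, -17] -> [-17, -32]
  [-6, -31, -24, 32, -12, 26, 4, -24] -> [-6, -31, -24, -12, -24] -> [-6, -12, -24, -24, -31] -> [-31, -24, -24, -12, -6] -> [-31, -24, -12, -6] -> [-6, -12, -24, -31]
  [-9, 44, 7, 12, -1, 23, 8, -4, 45] -> [-9, -1, -4] -> [-1, -4, -9] -> [-9, -4, -1] -> [-9, -4, -1] -> [-1, -4, -9]
  [-23, 38, -10, -24, -34, 40, -3, 20] -> [-23, -10, -24, -34, -3] -> [-3, -10, -23, -24, -34] -> [-34, -24, -23, -10, -3] -> [-34, -24, -23, -10, -3] -> [-3, -10, -23, -24, -34]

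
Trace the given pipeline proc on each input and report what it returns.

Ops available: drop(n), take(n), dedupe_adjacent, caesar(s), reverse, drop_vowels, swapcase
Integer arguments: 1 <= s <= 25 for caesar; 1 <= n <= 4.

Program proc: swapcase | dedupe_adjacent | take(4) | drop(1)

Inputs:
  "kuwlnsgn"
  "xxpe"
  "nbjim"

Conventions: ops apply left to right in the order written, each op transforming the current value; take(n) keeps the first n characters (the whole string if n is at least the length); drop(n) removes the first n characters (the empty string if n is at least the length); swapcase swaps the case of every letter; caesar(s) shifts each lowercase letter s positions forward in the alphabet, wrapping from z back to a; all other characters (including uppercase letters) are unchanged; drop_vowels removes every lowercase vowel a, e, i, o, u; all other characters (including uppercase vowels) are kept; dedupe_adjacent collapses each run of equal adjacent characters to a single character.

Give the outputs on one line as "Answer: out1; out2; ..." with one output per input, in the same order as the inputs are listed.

Execution, op by op:
  "kuwlnsgn" -> "KUWLNSGN" -> "KUWLNSGN" -> "KUWL" -> "UWL"
  "xxpe" -> "XXPE" -> "XPE" -> "XPE" -> "PE"
  "nbjim" -> "NBJIM" -> "NBJIM" -> "NBJI" -> "BJI"

"UWL"; "PE"; "BJI"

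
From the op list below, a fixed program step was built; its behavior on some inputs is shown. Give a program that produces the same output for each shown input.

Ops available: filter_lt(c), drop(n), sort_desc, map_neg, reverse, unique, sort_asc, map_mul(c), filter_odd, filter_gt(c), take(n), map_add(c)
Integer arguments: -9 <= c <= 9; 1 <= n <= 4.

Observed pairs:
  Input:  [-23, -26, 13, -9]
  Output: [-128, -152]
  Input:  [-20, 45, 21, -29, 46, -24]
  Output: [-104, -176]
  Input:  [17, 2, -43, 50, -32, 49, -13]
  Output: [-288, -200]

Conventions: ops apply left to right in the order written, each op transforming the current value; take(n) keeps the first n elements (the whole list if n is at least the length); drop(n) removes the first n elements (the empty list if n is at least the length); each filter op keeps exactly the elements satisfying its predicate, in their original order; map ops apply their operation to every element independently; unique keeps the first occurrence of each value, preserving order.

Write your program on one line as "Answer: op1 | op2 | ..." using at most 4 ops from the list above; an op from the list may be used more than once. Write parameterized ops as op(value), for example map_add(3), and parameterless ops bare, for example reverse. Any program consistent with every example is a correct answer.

filter_lt(-8) | map_add(7) | map_mul(8) | take(2)

Check, running the answer program on each example:
  [-23, -26, 13, -9] -> [-23, -26, -9] -> [-16, -19, -2] -> [-128, -152, -16] -> [-128, -152]
  [-20, 45, 21, -29, 46, -24] -> [-20, -29, -24] -> [-13, -22, -17] -> [-104, -176, -136] -> [-104, -176]
  [17, 2, -43, 50, -32, 49, -13] -> [-43, -32, -13] -> [-36, -25, -6] -> [-288, -200, -48] -> [-288, -200]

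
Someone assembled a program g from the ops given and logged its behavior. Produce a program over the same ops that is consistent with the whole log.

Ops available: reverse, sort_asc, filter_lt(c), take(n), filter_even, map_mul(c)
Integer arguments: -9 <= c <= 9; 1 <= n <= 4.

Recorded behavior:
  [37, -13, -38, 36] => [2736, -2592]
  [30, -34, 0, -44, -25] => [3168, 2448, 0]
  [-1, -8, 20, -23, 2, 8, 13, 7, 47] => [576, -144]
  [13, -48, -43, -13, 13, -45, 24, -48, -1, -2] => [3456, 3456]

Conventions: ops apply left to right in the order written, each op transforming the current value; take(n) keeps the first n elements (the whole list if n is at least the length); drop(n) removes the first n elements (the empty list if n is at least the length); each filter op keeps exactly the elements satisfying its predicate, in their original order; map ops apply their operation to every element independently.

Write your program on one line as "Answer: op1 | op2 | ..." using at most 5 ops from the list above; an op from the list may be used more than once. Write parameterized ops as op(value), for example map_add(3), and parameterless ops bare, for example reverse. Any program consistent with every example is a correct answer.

sort_asc | map_mul(-9) | take(4) | filter_even | map_mul(8)

Check, running the answer program on each example:
  [37, -13, -38, 36] -> [-38, -13, 36, 37] -> [342, 117, -324, -333] -> [342, 117, -324, -333] -> [342, -324] -> [2736, -2592]
  [30, -34, 0, -44, -25] -> [-44, -34, -25, 0, 30] -> [396, 306, 225, 0, -270] -> [396, 306, 225, 0] -> [396, 306, 0] -> [3168, 2448, 0]
  [-1, -8, 20, -23, 2, 8, 13, 7, 47] -> [-23, -8, -1, 2, 7, 8, 13, 20, 47] -> [207, 72, 9, -18, -63, -72, -117, -180, -423] -> [207, 72, 9, -18] -> [72, -18] -> [576, -144]
  [13, -48, -43, -13, 13, -45, 24, -48, -1, -2] -> [-48, -48, -45, -43, -13, -2, -1, 13, 13, 24] -> [432, 432, 405, 387, 117, 18, 9, -117, -117, -216] -> [432, 432, 405, 387] -> [432, 432] -> [3456, 3456]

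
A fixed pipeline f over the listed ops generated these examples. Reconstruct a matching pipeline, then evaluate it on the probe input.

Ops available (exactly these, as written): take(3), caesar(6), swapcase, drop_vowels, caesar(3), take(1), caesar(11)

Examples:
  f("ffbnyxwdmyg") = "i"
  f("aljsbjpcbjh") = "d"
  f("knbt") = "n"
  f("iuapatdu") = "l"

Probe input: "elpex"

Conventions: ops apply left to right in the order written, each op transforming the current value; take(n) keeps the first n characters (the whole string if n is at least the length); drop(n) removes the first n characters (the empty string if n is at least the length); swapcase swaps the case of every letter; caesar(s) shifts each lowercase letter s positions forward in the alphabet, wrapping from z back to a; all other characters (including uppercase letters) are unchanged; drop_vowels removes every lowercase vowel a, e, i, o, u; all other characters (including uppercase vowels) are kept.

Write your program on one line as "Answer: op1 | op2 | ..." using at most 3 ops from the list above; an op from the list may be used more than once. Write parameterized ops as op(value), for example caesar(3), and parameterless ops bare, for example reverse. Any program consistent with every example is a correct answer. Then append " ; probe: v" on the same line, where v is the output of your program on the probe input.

take(3) | caesar(3) | take(1) ; probe: "h"

Check, running the answer program on each example:
  "ffbnyxwdmyg" -> "ffb" -> "iie" -> "i"
  "aljsbjpcbjh" -> "alj" -> "dom" -> "d"
  "knbt" -> "knb" -> "nqe" -> "n"
  "iuapatdu" -> "iua" -> "lxd" -> "l"
  probe: "elpex" -> "elp" -> "hos" -> "h"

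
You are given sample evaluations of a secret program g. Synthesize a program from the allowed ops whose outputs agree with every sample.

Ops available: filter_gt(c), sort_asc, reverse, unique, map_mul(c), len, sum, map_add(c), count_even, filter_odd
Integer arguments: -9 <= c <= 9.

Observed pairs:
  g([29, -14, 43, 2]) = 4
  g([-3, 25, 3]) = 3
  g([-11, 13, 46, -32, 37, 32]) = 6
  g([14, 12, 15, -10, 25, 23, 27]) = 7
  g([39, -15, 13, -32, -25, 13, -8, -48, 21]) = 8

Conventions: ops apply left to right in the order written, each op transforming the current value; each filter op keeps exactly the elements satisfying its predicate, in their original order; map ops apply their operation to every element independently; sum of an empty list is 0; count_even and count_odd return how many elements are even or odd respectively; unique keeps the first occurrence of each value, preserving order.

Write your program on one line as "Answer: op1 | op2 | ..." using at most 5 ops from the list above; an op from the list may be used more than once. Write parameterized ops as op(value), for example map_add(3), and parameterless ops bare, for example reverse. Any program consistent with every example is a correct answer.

reverse | map_add(-3) | unique | len

Check, running the answer program on each example:
  [29, -14, 43, 2] -> [2, 43, -14, 29] -> [-1, 40, -17, 26] -> [-1, 40, -17, 26] -> 4
  [-3, 25, 3] -> [3, 25, -3] -> [0, 22, -6] -> [0, 22, -6] -> 3
  [-11, 13, 46, -32, 37, 32] -> [32, 37, -32, 46, 13, -11] -> [29, 34, -35, 43, 10, -14] -> [29, 34, -35, 43, 10, -14] -> 6
  [14, 12, 15, -10, 25, 23, 27] -> [27, 23, 25, -10, 15, 12, 14] -> [24, 20, 22, -13, 12, 9, 11] -> [24, 20, 22, -13, 12, 9, 11] -> 7
  [39, -15, 13, -32, -25, 13, -8, -48, 21] -> [21, -48, -8, 13, -25, -32, 13, -15, 39] -> [18, -51, -11, 10, -28, -35, 10, -18, 36] -> [18, -51, -11, 10, -28, -35, -18, 36] -> 8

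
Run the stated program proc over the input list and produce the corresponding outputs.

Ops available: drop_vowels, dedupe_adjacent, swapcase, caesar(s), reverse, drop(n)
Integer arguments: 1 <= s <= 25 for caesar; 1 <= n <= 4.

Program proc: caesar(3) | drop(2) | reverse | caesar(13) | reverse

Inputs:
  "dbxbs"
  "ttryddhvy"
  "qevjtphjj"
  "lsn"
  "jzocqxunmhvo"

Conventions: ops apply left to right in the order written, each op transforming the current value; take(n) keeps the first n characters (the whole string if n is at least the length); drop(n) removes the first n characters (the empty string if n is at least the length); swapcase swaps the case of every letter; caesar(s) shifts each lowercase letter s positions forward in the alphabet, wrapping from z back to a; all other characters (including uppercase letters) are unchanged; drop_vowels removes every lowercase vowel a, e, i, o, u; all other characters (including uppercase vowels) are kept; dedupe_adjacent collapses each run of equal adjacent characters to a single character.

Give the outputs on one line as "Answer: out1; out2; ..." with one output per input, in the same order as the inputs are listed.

Execution, op by op:
  "dbxbs" -> "geaev" -> "aev" -> "vea" -> "irn" -> "nri"
  "ttryddhvy" -> "wwubggkyb" -> "ubggkyb" -> "bykggbu" -> "olxttoh" -> "hottxlo"
  "qevjtphjj" -> "thymwskmm" -> "ymwskmm" -> "mmkswmy" -> "zzxfjzl" -> "lzjfxzz"
  "lsn" -> "ovq" -> "q" -> "q" -> "d" -> "d"
  "jzocqxunmhvo" -> "mcrftaxqpkyr" -> "rftaxqpkyr" -> "rykpqxatfr" -> "elxcdkngse" -> "esgnkdcxle"

"nri"; "hottxlo"; "lzjfxzz"; "d"; "esgnkdcxle"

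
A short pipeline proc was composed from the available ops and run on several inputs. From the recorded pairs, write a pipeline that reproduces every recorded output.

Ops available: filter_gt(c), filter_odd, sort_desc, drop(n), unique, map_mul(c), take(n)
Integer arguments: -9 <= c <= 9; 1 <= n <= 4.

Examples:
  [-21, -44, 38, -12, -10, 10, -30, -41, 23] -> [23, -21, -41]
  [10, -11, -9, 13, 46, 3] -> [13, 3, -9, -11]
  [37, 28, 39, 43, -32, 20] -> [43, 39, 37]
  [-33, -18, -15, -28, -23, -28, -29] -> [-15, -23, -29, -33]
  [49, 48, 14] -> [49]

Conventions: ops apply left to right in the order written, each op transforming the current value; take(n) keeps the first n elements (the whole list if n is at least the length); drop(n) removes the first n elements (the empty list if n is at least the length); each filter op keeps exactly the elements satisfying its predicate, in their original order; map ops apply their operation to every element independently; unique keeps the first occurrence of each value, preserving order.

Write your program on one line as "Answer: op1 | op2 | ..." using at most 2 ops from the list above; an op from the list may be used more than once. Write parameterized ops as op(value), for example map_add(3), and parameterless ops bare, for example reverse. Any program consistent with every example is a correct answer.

sort_desc | filter_odd

Check, running the answer program on each example:
  [-21, -44, 38, -12, -10, 10, -30, -41, 23] -> [38, 23, 10, -10, -12, -21, -30, -41, -44] -> [23, -21, -41]
  [10, -11, -9, 13, 46, 3] -> [46, 13, 10, 3, -9, -11] -> [13, 3, -9, -11]
  [37, 28, 39, 43, -32, 20] -> [43, 39, 37, 28, 20, -32] -> [43, 39, 37]
  [-33, -18, -15, -28, -23, -28, -29] -> [-15, -18, -23, -28, -28, -29, -33] -> [-15, -23, -29, -33]
  [49, 48, 14] -> [49, 48, 14] -> [49]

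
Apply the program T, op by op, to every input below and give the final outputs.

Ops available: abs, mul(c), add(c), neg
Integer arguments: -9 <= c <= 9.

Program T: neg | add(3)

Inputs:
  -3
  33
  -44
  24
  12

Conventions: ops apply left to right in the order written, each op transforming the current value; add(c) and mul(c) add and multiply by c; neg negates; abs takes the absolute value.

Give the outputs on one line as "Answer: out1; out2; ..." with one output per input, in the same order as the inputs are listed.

Execution, op by op:
  -3 -> 3 -> 6
  33 -> -33 -> -30
  -44 -> 44 -> 47
  24 -> -24 -> -21
  12 -> -12 -> -9

6; -30; 47; -21; -9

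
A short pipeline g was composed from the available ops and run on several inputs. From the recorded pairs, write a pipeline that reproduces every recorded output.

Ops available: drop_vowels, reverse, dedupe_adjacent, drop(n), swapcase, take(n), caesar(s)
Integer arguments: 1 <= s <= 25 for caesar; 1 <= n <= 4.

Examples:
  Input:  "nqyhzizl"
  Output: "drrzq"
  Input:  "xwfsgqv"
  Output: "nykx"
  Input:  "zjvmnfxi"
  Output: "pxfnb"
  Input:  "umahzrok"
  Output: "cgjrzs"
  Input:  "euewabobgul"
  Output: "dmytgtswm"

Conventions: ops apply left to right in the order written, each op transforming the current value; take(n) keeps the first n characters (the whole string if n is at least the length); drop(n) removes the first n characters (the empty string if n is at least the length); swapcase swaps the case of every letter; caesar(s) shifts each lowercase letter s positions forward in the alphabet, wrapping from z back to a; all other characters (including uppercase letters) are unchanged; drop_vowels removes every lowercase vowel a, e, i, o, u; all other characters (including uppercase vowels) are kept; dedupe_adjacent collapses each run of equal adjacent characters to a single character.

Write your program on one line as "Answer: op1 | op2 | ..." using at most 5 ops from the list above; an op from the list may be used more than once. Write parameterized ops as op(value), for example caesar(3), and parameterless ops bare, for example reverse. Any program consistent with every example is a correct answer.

drop(1) | caesar(18) | drop_vowels | reverse

Check, running the answer program on each example:
  "nqyhzizl" -> "qyhzizl" -> "iqzrard" -> "qzrrd" -> "drrzq"
  "xwfsgqv" -> "wfsgqv" -> "oxkyin" -> "xkyn" -> "nykx"
  "zjvmnfxi" -> "jvmnfxi" -> "bnefxpa" -> "bnfxp" -> "pxfnb"
  "umahzrok" -> "mahzrok" -> "eszrjgc" -> "szrjgc" -> "cgjrzs"
  "euewabobgul" -> "uewabobgul" -> "mwostgtymd" -> "mwstgtymd" -> "dmytgtswm"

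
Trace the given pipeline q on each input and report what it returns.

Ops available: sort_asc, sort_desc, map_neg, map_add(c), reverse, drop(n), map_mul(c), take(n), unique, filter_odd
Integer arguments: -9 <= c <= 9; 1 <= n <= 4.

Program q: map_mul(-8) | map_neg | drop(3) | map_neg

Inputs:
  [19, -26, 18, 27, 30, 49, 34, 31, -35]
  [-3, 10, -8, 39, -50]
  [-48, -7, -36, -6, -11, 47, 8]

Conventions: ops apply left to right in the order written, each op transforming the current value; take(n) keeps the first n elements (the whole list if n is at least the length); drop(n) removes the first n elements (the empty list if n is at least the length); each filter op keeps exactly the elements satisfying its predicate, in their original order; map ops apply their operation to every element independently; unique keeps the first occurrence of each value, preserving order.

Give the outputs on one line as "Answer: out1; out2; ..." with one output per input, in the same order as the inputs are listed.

Execution, op by op:
  [19, -26, 18, 27, 30, 49, 34, 31, -35] -> [-152, 208, -144, -216, -240, -392, -272, -248, 280] -> [152, -208, 144, 216, 240, 392, 272, 248, -280] -> [216, 240, 392, 272, 248, -280] -> [-216, -240, -392, -272, -248, 280]
  [-3, 10, -8, 39, -50] -> [24, -80, 64, -312, 400] -> [-24, 80, -64, 312, -400] -> [312, -400] -> [-312, 400]
  [-48, -7, -36, -6, -11, 47, 8] -> [384, 56, 288, 48, 88, -376, -64] -> [-384, -56, -288, -48, -88, 376, 64] -> [-48, -88, 376, 64] -> [48, 88, -376, -64]

[-216, -240, -392, -272, -248, 280]; [-312, 400]; [48, 88, -376, -64]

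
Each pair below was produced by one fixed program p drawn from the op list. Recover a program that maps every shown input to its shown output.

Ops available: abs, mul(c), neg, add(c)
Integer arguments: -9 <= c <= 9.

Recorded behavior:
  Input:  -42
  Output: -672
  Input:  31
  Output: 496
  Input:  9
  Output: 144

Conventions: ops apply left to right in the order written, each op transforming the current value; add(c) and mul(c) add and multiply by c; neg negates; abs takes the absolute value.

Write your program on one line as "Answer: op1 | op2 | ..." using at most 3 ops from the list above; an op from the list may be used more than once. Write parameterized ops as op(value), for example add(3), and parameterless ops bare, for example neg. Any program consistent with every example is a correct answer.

mul(-4) | mul(-4)

Check, running the answer program on each example:
  -42 -> 168 -> -672
  31 -> -124 -> 496
  9 -> -36 -> 144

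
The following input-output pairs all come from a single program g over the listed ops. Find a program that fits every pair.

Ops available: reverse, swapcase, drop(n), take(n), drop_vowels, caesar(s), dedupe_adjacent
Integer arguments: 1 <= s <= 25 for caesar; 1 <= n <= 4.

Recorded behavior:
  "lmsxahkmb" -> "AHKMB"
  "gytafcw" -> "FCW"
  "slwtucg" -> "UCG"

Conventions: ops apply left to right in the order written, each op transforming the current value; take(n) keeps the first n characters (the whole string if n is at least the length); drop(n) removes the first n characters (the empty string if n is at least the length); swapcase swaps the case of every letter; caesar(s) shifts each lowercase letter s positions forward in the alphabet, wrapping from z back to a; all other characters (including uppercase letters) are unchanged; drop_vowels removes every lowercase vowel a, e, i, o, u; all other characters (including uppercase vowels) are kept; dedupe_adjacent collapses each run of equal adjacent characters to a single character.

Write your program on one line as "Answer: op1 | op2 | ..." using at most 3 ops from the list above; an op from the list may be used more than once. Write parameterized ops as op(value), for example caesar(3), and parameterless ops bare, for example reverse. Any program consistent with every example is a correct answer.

swapcase | drop(4)

Check, running the answer program on each example:
  "lmsxahkmb" -> "LMSXAHKMB" -> "AHKMB"
  "gytafcw" -> "GYTAFCW" -> "FCW"
  "slwtucg" -> "SLWTUCG" -> "UCG"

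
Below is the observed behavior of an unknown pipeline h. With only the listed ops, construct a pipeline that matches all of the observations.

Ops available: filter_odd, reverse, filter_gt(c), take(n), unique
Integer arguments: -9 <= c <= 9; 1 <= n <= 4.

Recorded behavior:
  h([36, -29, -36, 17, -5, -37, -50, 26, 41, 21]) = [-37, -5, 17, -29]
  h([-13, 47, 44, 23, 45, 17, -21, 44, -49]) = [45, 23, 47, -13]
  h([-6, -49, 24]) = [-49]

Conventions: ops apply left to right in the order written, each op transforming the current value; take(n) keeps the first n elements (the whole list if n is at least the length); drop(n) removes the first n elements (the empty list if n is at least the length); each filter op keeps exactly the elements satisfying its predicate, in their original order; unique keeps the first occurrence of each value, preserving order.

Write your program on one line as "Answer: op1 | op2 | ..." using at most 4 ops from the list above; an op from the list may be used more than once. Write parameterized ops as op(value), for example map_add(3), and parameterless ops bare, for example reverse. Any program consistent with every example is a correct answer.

filter_odd | take(4) | reverse

Check, running the answer program on each example:
  [36, -29, -36, 17, -5, -37, -50, 26, 41, 21] -> [-29, 17, -5, -37, 41, 21] -> [-29, 17, -5, -37] -> [-37, -5, 17, -29]
  [-13, 47, 44, 23, 45, 17, -21, 44, -49] -> [-13, 47, 23, 45, 17, -21, -49] -> [-13, 47, 23, 45] -> [45, 23, 47, -13]
  [-6, -49, 24] -> [-49] -> [-49] -> [-49]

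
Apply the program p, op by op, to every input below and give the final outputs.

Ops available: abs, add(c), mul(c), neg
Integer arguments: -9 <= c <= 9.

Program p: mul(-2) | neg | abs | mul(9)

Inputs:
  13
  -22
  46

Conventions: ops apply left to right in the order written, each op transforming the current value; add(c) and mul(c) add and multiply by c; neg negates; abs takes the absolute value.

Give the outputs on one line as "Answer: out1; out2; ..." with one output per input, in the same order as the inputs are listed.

Execution, op by op:
  13 -> -26 -> 26 -> 26 -> 234
  -22 -> 44 -> -44 -> 44 -> 396
  46 -> -92 -> 92 -> 92 -> 828

234; 396; 828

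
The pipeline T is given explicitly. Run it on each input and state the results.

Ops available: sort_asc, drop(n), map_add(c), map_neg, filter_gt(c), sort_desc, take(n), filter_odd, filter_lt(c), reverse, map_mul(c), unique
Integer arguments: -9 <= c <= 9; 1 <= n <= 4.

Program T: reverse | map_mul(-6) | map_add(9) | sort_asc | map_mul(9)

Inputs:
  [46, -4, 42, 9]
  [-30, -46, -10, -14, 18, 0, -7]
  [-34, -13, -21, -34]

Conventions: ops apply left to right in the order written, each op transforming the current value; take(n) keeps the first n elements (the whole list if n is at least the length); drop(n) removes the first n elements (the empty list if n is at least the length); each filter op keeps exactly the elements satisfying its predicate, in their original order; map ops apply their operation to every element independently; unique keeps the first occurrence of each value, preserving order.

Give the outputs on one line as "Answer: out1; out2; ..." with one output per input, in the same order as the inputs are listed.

Execution, op by op:
  [46, -4, 42, 9] -> [9, 42, -4, 46] -> [-54, -252, 24, -276] -> [-45, -243, 33, -267] -> [-267, -243, -45, 33] -> [-2403, -2187, -405, 297]
  [-30, -46, -10, -14, 18, 0, -7] -> [-7, 0, 18, -14, -10, -46, -30] -> [42, 0, -108, 84, 60, 276, 180] -> [51, 9, -99, 93, 69, 285, 189] -> [-99, 9, 51, 69, 93, 189, 285] -> [-891, 81, 459, 621, 837, 1701, 2565]
  [-34, -13, -21, -34] -> [-34, -21, -13, -34] -> [204, 126, 78, 204] -> [213, 135, 87, 213] -> [87, 135, 213, 213] -> [783, 1215, 1917, 1917]

[-2403, -2187, -405, 297]; [-891, 81, 459, 621, 837, 1701, 2565]; [783, 1215, 1917, 1917]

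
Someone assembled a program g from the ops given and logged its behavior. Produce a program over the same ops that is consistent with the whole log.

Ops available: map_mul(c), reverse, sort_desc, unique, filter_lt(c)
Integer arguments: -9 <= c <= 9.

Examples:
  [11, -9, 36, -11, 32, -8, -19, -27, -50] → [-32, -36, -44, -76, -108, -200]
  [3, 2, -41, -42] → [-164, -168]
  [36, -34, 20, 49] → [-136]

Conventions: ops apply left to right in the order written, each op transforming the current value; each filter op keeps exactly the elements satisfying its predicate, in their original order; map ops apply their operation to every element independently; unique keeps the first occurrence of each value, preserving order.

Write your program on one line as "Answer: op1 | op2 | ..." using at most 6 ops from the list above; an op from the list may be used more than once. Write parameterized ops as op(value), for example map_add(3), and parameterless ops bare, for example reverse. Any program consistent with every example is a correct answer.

reverse | map_mul(4) | reverse | filter_lt(3) | sort_desc

Check, running the answer program on each example:
  [11, -9, 36, -11, 32, -8, -19, -27, -50] -> [-50, -27, -19, -8, 32, -11, 36, -9, 11] -> [-200, -108, -76, -32, 128, -44, 144, -36, 44] -> [44, -36, 144, -44, 128, -32, -76, -108, -200] -> [-36, -44, -32, -76, -108, -200] -> [-32, -36, -44, -76, -108, -200]
  [3, 2, -41, -42] -> [-42, -41, 2, 3] -> [-168, -164, 8, 12] -> [12, 8, -164, -168] -> [-164, -168] -> [-164, -168]
  [36, -34, 20, 49] -> [49, 20, -34, 36] -> [196, 80, -136, 144] -> [144, -136, 80, 196] -> [-136] -> [-136]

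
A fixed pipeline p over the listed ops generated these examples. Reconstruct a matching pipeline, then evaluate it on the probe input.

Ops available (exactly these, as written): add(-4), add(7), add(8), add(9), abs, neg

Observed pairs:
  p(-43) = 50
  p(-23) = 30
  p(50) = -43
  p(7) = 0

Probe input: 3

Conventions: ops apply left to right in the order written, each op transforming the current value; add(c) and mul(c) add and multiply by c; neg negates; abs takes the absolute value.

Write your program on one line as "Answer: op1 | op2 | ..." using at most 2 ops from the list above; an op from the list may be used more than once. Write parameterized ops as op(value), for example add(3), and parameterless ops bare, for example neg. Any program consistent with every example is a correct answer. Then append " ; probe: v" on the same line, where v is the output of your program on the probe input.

neg | add(7) ; probe: 4

Check, running the answer program on each example:
  -43 -> 43 -> 50
  -23 -> 23 -> 30
  50 -> -50 -> -43
  7 -> -7 -> 0
  probe: 3 -> -3 -> 4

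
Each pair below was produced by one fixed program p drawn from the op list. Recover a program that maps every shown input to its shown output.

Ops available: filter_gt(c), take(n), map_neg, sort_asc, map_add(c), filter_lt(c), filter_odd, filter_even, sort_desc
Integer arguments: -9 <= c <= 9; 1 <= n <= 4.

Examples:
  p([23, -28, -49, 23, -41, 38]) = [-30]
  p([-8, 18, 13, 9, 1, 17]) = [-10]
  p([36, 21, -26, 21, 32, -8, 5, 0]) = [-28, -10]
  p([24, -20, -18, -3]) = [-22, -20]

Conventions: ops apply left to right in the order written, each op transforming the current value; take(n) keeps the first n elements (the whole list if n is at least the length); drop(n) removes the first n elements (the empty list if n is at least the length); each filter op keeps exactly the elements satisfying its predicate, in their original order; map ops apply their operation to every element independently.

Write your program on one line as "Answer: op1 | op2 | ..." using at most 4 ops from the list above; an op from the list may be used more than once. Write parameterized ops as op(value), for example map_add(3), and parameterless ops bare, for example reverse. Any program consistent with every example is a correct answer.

map_add(-2) | filter_even | filter_lt(0) | filter_lt(-7)

Check, running the answer program on each example:
  [23, -28, -49, 23, -41, 38] -> [21, -30, -51, 21, -43, 36] -> [-30, 36] -> [-30] -> [-30]
  [-8, 18, 13, 9, 1, 17] -> [-10, 16, 11, 7, -1, 15] -> [-10, 16] -> [-10] -> [-10]
  [36, 21, -26, 21, 32, -8, 5, 0] -> [34, 19, -28, 19, 30, -10, 3, -2] -> [34, -28, 30, -10, -2] -> [-28, -10, -2] -> [-28, -10]
  [24, -20, -18, -3] -> [22, -22, -20, -5] -> [22, -22, -20] -> [-22, -20] -> [-22, -20]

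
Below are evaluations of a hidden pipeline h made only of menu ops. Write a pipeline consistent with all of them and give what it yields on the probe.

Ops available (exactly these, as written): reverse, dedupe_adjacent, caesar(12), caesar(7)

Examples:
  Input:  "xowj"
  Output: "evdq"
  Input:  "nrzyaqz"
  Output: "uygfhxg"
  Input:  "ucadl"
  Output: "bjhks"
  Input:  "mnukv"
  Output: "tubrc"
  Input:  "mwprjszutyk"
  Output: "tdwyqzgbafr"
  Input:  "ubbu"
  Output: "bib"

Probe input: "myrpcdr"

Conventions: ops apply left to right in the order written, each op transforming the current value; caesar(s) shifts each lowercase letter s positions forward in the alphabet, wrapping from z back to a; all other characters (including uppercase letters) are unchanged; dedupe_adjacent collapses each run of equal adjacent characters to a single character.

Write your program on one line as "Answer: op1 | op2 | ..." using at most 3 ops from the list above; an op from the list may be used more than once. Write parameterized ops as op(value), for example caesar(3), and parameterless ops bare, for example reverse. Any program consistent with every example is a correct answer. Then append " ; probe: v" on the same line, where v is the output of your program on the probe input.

dedupe_adjacent | caesar(7) ; probe: "tfywjky"

Check, running the answer program on each example:
  "xowj" -> "xowj" -> "evdq"
  "nrzyaqz" -> "nrzyaqz" -> "uygfhxg"
  "ucadl" -> "ucadl" -> "bjhks"
  "mnukv" -> "mnukv" -> "tubrc"
  "mwprjszutyk" -> "mwprjszutyk" -> "tdwyqzgbafr"
  "ubbu" -> "ubu" -> "bib"
  probe: "myrpcdr" -> "myrpcdr" -> "tfywjky"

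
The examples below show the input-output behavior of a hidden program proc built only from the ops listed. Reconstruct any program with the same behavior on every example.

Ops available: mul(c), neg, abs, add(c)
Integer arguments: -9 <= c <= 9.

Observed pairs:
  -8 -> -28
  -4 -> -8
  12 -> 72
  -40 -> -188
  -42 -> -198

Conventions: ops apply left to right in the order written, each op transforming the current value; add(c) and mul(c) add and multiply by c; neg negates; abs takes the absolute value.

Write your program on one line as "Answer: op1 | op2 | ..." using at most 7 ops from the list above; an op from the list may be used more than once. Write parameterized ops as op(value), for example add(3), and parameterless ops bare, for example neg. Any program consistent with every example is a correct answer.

mul(-5) | add(-7) | add(1) | add(-9) | add(3) | neg

Check, running the answer program on each example:
  -8 -> 40 -> 33 -> 34 -> 25 -> 28 -> -28
  -4 -> 20 -> 13 -> 14 -> 5 -> 8 -> -8
  12 -> -60 -> -67 -> -66 -> -75 -> -72 -> 72
  -40 -> 200 -> 193 -> 194 -> 185 -> 188 -> -188
  -42 -> 210 -> 203 -> 204 -> 195 -> 198 -> -198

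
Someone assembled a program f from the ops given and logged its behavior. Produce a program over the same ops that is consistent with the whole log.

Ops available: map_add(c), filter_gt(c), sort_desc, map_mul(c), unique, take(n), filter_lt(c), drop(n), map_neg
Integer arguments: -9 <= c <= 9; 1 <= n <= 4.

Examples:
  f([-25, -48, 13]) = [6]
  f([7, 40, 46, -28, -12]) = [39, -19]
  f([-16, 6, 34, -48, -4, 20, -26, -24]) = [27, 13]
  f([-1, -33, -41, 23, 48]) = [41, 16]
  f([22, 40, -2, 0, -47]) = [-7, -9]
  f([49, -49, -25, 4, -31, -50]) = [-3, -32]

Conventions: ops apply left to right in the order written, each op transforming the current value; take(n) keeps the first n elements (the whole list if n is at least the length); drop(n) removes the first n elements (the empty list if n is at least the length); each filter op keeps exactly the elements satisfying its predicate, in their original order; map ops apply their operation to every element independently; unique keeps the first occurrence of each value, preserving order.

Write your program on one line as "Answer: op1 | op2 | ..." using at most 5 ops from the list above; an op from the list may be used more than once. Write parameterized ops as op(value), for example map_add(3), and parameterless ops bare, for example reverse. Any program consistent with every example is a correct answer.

drop(2) | sort_desc | map_add(-7) | take(2)

Check, running the answer program on each example:
  [-25, -48, 13] -> [13] -> [13] -> [6] -> [6]
  [7, 40, 46, -28, -12] -> [46, -28, -12] -> [46, -12, -28] -> [39, -19, -35] -> [39, -19]
  [-16, 6, 34, -48, -4, 20, -26, -24] -> [34, -48, -4, 20, -26, -24] -> [34, 20, -4, -24, -26, -48] -> [27, 13, -11, -31, -33, -55] -> [27, 13]
  [-1, -33, -41, 23, 48] -> [-41, 23, 48] -> [48, 23, -41] -> [41, 16, -48] -> [41, 16]
  [22, 40, -2, 0, -47] -> [-2, 0, -47] -> [0, -2, -47] -> [-7, -9, -54] -> [-7, -9]
  [49, -49, -25, 4, -31, -50] -> [-25, 4, -31, -50] -> [4, -25, -31, -50] -> [-3, -32, -38, -57] -> [-3, -32]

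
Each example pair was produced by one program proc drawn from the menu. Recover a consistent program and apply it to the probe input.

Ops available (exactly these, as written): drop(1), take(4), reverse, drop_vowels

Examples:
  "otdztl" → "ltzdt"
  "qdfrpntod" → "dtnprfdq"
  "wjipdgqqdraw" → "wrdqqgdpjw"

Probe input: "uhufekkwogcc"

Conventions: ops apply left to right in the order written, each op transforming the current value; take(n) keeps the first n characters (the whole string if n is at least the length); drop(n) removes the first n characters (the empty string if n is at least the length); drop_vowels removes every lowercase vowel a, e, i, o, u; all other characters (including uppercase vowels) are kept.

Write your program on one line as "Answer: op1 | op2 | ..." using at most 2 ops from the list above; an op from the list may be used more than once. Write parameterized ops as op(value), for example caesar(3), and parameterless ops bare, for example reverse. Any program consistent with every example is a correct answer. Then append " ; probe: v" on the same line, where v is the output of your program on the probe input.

drop_vowels | reverse ; probe: "ccgwkkfh"

Check, running the answer program on each example:
  "otdztl" -> "tdztl" -> "ltzdt"
  "qdfrpntod" -> "qdfrpntd" -> "dtnprfdq"
  "wjipdgqqdraw" -> "wjpdgqqdrw" -> "wrdqqgdpjw"
  probe: "uhufekkwogcc" -> "hfkkwgcc" -> "ccgwkkfh"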